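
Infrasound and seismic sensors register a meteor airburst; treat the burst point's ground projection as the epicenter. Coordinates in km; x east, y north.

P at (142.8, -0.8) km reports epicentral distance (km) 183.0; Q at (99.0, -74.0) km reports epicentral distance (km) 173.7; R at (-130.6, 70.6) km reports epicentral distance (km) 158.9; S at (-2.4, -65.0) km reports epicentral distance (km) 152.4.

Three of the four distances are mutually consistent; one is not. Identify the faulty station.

Solve using three stations at a time. Using Q, R, S (subtract circle equations pairwise → linear system) gives (x, y) ≈ (27.7, 84.4).
Distances from that point to each station vs reported:
  P: calculated 143.2 vs reported 183.0 → residual 39.8 km
  Q: calculated 173.7 vs reported 173.7 → residual 0.0 km
  R: calculated 158.9 vs reported 158.9 → residual 0.0 km
  S: calculated 152.4 vs reported 152.4 → residual 0.0 km
Q, R, S are mutually consistent (residuals ≈ 0); P is off by 39.8 km.

P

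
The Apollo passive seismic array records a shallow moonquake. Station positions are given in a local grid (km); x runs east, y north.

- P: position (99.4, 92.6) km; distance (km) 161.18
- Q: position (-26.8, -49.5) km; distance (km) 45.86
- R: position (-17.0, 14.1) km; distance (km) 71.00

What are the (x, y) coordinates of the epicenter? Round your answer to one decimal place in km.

Circle about each station: (x − 99.4)² + (y − 92.6)² = 161.18²; (x + 26.8)² + (y + 49.5)² = 45.86²; (x + 17.0)² + (y − 14.1)² = 71.00².
Subtracting the P equation from the Q and R equations removes the quadratic terms:
-252.4 x − 284.2 y = 8589.22
-232.8 x − 157.0 y = 2970.68
Solving the 2×2 system: x ≈ 19.0, y ≈ -47.1 km.
Check against P (with the unrounded x, y): √((x − 99.4)²+(y − 92.6)²) = 161.18 ≈ 161.18 km. ✓

x ≈ 19.0 km, y ≈ -47.1 km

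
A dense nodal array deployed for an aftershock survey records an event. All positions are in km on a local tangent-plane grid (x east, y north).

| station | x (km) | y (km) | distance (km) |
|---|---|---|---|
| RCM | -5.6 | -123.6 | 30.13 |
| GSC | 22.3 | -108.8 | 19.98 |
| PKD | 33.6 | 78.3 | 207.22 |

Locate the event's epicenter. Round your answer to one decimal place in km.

(24.1, -128.7)

Circle about each station: (x + 5.6)² + (y + 123.6)² = 30.13²; (x − 22.3)² + (y + 108.8)² = 19.98²; (x − 33.6)² + (y − 78.3)² = 207.22².
Subtracting the RCM equation from the GSC and PKD equations removes the quadratic terms:
55.8 x + 29.6 y = -2464.97
78.4 x + 403.8 y = -50080.78
Solving the 2×2 system: x ≈ 24.1, y ≈ -128.7 km.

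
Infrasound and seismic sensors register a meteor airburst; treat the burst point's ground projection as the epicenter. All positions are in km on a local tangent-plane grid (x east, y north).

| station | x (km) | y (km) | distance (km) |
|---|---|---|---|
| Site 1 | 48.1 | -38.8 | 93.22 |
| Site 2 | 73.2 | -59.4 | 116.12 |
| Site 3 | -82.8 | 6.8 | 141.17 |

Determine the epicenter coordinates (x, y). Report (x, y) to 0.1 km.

Circle about each station: (x − 48.1)² + (y + 38.8)² = 93.22²; (x − 73.2)² + (y + 59.4)² = 116.12²; (x + 82.8)² + (y − 6.8)² = 141.17².
Subtracting the Site 1 equation from the Site 2 and Site 3 equations removes the quadratic terms:
50.2 x − 41.2 y = 273.66
-261.8 x + 91.2 y = -8155.97
Solving the 2×2 system: x ≈ 50.1, y ≈ 54.4 km.
Check against Site 1 (with the unrounded x, y): √((x − 48.1)²+(y + 38.8)²) = 93.23 ≈ 93.22 km. ✓

50.1 km east, 54.4 km north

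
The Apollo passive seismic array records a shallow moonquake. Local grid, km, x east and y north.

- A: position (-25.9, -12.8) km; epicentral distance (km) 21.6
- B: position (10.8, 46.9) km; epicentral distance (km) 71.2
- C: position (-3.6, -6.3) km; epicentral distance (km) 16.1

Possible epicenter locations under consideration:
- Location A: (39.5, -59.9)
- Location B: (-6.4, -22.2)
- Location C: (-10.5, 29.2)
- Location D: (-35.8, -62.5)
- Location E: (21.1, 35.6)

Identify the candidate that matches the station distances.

For each candidate, compare |candidate − station| to the reported distance:
Location A: residuals A 59.0, B 39.4, C 52.7 → max 59.0 km
Location B: residuals A 0.0, B 0.0, C 0.0 → max 0.0 km
Location C: residuals A 23.1, B 43.5, C 20.1 → max 43.5 km
Location D: residuals A 29.1, B 47.7, C 48.7 → max 48.7 km
Location E: residuals A 45.9, B 55.9, C 32.5 → max 55.9 km
Only Location B has all residuals ≈ 0.

Location B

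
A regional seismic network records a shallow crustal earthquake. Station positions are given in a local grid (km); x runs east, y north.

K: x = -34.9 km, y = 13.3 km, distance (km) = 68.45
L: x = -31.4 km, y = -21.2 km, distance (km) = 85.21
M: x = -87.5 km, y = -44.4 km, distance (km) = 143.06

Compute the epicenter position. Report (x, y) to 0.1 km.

Circle about each station: (x + 34.9)² + (y − 13.3)² = 68.45²; (x + 31.4)² + (y + 21.2)² = 85.21²; (x + 87.5)² + (y + 44.4)² = 143.06².
Subtracting pairs of circle equations eliminates x²+y² and gives linear equations (the radical axes):
7.0 x − 69.0 y = -2534.84
-105.2 x − 115.4 y = -7548.05
Solving the 2×2 system: x ≈ 28.3, y ≈ 39.6 km.
Check against K (with the unrounded x, y): √((x + 34.9)²+(y − 13.3)²) = 68.46 ≈ 68.45 km. ✓

28.3 km east, 39.6 km north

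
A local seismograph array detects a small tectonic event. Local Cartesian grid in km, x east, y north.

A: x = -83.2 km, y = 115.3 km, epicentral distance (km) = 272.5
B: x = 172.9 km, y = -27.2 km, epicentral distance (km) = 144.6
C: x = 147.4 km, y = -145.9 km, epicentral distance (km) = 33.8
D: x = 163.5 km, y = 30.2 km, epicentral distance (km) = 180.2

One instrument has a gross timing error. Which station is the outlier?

Solve using three stations at a time. Using A, B, D (subtract circle equations pairwise → linear system) gives (x, y) ≈ (59.4, -117.0).
Distances from that point to each station vs reported:
  A: calculated 272.6 vs reported 272.5 → residual 0.1 km
  B: calculated 144.8 vs reported 144.6 → residual 0.2 km
  C: calculated 92.6 vs reported 33.8 → residual 58.8 km
  D: calculated 180.3 vs reported 180.2 → residual 0.1 km
A, B, D are mutually consistent (residuals ≈ 0); C is off by 58.8 km.

C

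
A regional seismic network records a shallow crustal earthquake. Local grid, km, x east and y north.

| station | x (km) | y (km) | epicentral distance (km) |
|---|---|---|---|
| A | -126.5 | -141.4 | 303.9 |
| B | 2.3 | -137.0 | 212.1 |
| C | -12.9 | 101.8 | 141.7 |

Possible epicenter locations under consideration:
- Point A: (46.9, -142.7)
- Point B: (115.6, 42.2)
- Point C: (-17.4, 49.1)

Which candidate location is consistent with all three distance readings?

Point B

For each candidate, compare |candidate − station| to the reported distance:
Point A: residuals A 130.5, B 167.1, C 110.0 → max 167.1 km
Point B: residuals A 0.1, B 0.1, C 0.1 → max 0.1 km
Point C: residuals A 84.4, B 25.0, C 88.8 → max 88.8 km
Only Point B has all residuals ≈ 0.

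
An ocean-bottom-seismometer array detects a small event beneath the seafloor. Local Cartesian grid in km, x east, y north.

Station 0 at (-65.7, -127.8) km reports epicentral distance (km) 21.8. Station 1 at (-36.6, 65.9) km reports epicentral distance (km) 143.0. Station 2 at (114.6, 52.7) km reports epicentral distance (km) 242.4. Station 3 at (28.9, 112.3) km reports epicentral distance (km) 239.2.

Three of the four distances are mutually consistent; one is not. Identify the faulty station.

Solve using three stations at a time. Using Station 0, Station 2, Station 3 (subtract circle equations pairwise → linear system) gives (x, y) ≈ (-68.5, -106.2).
Distances from that point to each station vs reported:
  Station 0: calculated 21.8 vs reported 21.8 → residual 0.0 km
  Station 1: calculated 175.0 vs reported 143.0 → residual 32.0 km
  Station 2: calculated 242.4 vs reported 242.4 → residual 0.0 km
  Station 3: calculated 239.2 vs reported 239.2 → residual 0.0 km
Station 0, Station 2, Station 3 are mutually consistent (residuals ≈ 0); Station 1 is off by 32.0 km.

Station 1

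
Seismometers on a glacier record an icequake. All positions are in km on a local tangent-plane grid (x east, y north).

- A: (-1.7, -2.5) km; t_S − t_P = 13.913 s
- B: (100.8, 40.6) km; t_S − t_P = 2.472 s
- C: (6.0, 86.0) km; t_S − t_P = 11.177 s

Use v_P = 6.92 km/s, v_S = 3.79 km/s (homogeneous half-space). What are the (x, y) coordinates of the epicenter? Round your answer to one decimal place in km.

Distance from S−P lag: d = Δt · v_P v_S / (v_P − v_S) = Δt · (6.92·3.79)/(6.92−3.79) ≈ 8.3792·Δt.
So d_A = 116.58, d_B = 20.71, d_C = 93.65 km.
Circle about each station: (x + 1.7)² + (y + 2.5)² = 116.58²; (x − 100.8)² + (y − 40.6)² = 20.71²; (x − 6.0)² + (y − 86.0)² = 93.65².
Subtracting the A equation from the B and C equations removes the quadratic terms:
205.0 x + 86.2 y = 24961.85
15.4 x + 177.0 y = 12243.43
Solving the 2×2 system: x ≈ 96.2, y ≈ 60.8 km.

x ≈ 96.2 km, y ≈ 60.8 km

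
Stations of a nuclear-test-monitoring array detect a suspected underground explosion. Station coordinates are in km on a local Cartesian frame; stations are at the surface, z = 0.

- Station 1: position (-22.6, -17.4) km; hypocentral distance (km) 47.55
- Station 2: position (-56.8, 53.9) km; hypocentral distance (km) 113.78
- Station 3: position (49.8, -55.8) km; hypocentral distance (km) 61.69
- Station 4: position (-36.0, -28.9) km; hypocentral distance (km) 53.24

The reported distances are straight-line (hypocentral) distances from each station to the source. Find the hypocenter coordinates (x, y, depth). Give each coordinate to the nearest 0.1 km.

x ≈ 3.2 km, y ≈ -36.1 km, depth ≈ 35.3 km

Each station gives a sphere (x−x_i)² + (y−y_i)² + z² = d_i² (stations at z=0).
Subtracting the Station 1 sphere from Station 2 and Station 3: z² cancels, leaving linear equations in x and y:
-68.4 x + 142.6 y = -5366.96
144.8 x − 76.8 y = 3235.51
Solving: x ≈ 3.196, y ≈ -36.104 km (keep extra digits for the depth step; rounded: 3.2, -36.1).
Then from the Station 1 sphere: z² = 47.55² − (x + 22.6)² − (y + 17.4)² with x = 3.196, y = -36.104, so z ≈ 35.295 ≈ 35.3 km.
Check against Station 4 (with the unrounded solution): distance 53.23 ≈ 53.24 km. ✓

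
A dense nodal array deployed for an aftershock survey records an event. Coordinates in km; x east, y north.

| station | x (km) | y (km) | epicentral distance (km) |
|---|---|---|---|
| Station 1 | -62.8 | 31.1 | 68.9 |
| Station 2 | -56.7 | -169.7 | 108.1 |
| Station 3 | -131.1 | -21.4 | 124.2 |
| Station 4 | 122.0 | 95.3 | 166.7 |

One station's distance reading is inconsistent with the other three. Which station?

Station 2

Solve using three stations at a time. Using Station 1, Station 3, Station 4 (subtract circle equations pairwise → linear system) gives (x, y) ≈ (-7.3, -10.1).
Distances from that point to each station vs reported:
  Station 1: calculated 69.2 vs reported 68.9 → residual 0.3 km
  Station 2: calculated 167.1 vs reported 108.1 → residual 59.0 km
  Station 3: calculated 124.3 vs reported 124.2 → residual 0.1 km
  Station 4: calculated 166.8 vs reported 166.7 → residual 0.1 km
Station 1, Station 3, Station 4 are mutually consistent (residuals ≈ 0); Station 2 is off by 59.0 km.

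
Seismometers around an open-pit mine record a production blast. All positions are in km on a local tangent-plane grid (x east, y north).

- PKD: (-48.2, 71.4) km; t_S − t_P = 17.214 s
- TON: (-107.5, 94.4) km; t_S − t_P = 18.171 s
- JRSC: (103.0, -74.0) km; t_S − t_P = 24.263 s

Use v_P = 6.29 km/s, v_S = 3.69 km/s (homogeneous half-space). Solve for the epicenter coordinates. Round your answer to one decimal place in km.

Distance from S−P lag: d = Δt · v_P v_S / (v_P − v_S) = Δt · (6.29·3.69)/(6.29−3.69) ≈ 8.9270·Δt.
So d_PKD = 153.67, d_TON = 162.21, d_JRSC = 216.59 km.
Circle about each station: (x + 48.2)² + (y − 71.4)² = 153.67²; (x + 107.5)² + (y − 94.4)² = 162.21²; (x − 103.0)² + (y + 74.0)² = 216.59².
Subtracting pairs of circle equations eliminates x²+y² and gives linear equations (the radical axes):
-118.6 x + 46.0 y = 10348.79
302.4 x − 290.8 y = -14632.96
Solving the 2×2 system: x ≈ -113.5, y ≈ -67.7 km.

(-113.5, -67.7)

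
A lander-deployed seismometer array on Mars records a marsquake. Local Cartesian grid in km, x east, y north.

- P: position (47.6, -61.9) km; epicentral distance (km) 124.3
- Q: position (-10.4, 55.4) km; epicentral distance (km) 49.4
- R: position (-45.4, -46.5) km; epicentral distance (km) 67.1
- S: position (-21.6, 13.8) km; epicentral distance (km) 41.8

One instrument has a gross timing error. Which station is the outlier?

S

Solve using three stations at a time. Using P, Q, R (subtract circle equations pairwise → linear system) gives (x, y) ≈ (-45.4, 20.6).
Distances from that point to each station vs reported:
  P: calculated 124.3 vs reported 124.3 → residual 0.0 km
  Q: calculated 49.4 vs reported 49.4 → residual 0.0 km
  R: calculated 67.1 vs reported 67.1 → residual 0.0 km
  S: calculated 24.7 vs reported 41.8 → residual 17.1 km
P, Q, R are mutually consistent (residuals ≈ 0); S is off by 17.1 km.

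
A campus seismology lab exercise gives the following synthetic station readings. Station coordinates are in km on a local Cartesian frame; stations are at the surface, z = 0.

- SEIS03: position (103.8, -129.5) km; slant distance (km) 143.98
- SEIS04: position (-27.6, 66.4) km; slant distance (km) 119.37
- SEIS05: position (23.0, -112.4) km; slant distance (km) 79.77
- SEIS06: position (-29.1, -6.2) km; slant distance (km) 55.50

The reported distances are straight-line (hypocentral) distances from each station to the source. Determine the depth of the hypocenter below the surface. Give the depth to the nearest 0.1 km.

32.1 km

Each station gives a sphere (x−x_i)² + (y−y_i)² + z² = d_i² (stations at z=0).
Subtracting the SEIS03 sphere from SEIS04 and SEIS05: z² cancels, leaving linear equations in x and y:
-262.8 x + 391.8 y = -15892.93
-161.6 x + 34.2 y = -14.94
Solving: x ≈ -9.897, y ≈ -47.202 km (keep extra digits for the depth step; rounded: -9.9, -47.2).
Then from the SEIS03 sphere: z² = 143.98² − (x − 103.8)² − (y + 129.5)² with x = -9.897, y = -47.202, so z ≈ 32.098 ≈ 32.1 km.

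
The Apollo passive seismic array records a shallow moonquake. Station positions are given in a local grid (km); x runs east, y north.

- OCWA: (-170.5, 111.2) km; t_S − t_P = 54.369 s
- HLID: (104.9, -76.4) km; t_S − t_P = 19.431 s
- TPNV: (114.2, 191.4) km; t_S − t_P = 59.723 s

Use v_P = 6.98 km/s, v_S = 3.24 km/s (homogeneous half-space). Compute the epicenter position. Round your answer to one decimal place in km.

Distance from S−P lag: d = Δt · v_P v_S / (v_P − v_S) = Δt · (6.98·3.24)/(6.98−3.24) ≈ 6.0468·Δt.
So d_OCWA = 328.76, d_HLID = 117.50, d_TPNV = 361.14 km.
Circle about each station: (x + 170.5)² + (y − 111.2)² = 328.76²; (x − 104.9)² + (y + 76.4)² = 117.50²; (x − 114.2)² + (y − 191.4)² = 361.14².
Subtracting the OCWA equation from the HLID and TPNV equations removes the quadratic terms:
550.8 x − 375.2 y = 69682.17
569.4 x + 160.4 y = -14099.05
Solving the 2×2 system: x ≈ 19.5, y ≈ -157.1 km.

(19.5, -157.1)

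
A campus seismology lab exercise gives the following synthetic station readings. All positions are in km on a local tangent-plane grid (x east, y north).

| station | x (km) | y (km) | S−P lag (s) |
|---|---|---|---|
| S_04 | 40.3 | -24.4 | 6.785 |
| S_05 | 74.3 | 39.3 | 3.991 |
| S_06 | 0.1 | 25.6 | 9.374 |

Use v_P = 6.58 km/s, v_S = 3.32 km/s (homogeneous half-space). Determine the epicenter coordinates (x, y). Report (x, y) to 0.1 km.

(62.1, 15.5)

Distance from S−P lag: d = Δt · v_P v_S / (v_P − v_S) = Δt · (6.58·3.32)/(6.58−3.32) ≈ 6.7011·Δt.
So d_S_04 = 45.47, d_S_05 = 26.74, d_S_06 = 62.82 km.
Circle about each station: (x − 40.3)² + (y + 24.4)² = 45.47²; (x − 74.3)² + (y − 39.3)² = 26.74²; (x − 0.1)² + (y − 25.6)² = 62.82².
Subtracting the S_04 equation from the S_05 and S_06 equations removes the quadratic terms:
68.0 x + 127.4 y = 6198.02
-80.4 x + 100.0 y = -3442.91
Solving the 2×2 system: x ≈ 62.1, y ≈ 15.5 km.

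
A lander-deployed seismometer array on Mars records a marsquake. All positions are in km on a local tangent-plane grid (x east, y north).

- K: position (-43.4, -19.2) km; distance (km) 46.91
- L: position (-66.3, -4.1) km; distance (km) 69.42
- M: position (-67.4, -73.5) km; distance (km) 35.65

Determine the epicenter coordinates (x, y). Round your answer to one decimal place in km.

Circle about each station: (x + 43.4)² + (y + 19.2)² = 46.91²; (x + 66.3)² + (y + 4.1)² = 69.42²; (x + 67.4)² + (y + 73.5)² = 35.65².
Subtracting pairs of circle equations eliminates x²+y² and gives linear equations (the radical axes):
-45.8 x + 30.2 y = -458.29
-48.0 x − 108.6 y = 8622.44
Solving the 2×2 system: x ≈ -32.8, y ≈ -64.9 km.

-32.8 km east, -64.9 km north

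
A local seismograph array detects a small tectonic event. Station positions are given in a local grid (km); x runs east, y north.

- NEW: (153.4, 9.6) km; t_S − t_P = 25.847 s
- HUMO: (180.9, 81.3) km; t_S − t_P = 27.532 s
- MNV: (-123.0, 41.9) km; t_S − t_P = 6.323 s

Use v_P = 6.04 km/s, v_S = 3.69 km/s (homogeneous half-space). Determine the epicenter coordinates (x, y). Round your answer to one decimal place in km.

Distance from S−P lag: d = Δt · v_P v_S / (v_P − v_S) = Δt · (6.04·3.69)/(6.04−3.69) ≈ 9.4841·Δt.
So d_NEW = 245.14, d_HUMO = 261.12, d_MNV = 59.97 km.
Circle about each station: (x − 153.4)² + (y − 9.6)² = 245.14²; (x − 180.9)² + (y − 81.3)² = 261.12²; (x + 123.0)² + (y − 41.9)² = 59.97².
Subtracting the NEW equation from the HUMO and MNV equations removes the quadratic terms:
55.0 x + 143.4 y = 7620.75
-552.8 x + 64.6 y = 49758.11
Solving the 2×2 system: x ≈ -80.2, y ≈ 83.9 km.

(-80.2, 83.9)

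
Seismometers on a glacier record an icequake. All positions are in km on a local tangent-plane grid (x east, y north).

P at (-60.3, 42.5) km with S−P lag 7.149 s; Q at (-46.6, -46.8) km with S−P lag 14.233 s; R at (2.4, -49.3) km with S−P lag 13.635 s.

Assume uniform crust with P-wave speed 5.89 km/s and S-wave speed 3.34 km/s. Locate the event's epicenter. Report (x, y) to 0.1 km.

Distance from S−P lag: d = Δt · v_P v_S / (v_P − v_S) = Δt · (5.89·3.34)/(5.89−3.34) ≈ 7.7147·Δt.
So d_P = 55.15, d_Q = 109.80, d_R = 105.19 km.
Circle about each station: (x + 60.3)² + (y − 42.5)² = 55.15²; (x + 46.6)² + (y + 46.8)² = 109.80²; (x − 2.4)² + (y + 49.3)² = 105.19².
Subtracting the P equation from the Q and R equations removes the quadratic terms:
27.4 x − 178.6 y = -10095.06
125.4 x − 183.6 y = -11029.50
Solving the 2×2 system: x ≈ -6.7, y ≈ 55.5 km.

-6.7 km east, 55.5 km north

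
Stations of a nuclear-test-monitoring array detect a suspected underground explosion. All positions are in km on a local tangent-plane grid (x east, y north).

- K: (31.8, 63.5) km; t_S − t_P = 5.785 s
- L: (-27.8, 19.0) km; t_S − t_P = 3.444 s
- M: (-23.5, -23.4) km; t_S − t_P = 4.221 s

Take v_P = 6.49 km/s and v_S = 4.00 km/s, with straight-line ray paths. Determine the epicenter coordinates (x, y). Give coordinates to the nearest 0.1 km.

Distance from S−P lag: d = Δt · v_P v_S / (v_P − v_S) = Δt · (6.49·4.00)/(6.49−4.00) ≈ 10.4257·Δt.
So d_K = 60.31, d_L = 35.91, d_M = 44.01 km.
Circle about each station: (x − 31.8)² + (y − 63.5)² = 60.31²; (x + 27.8)² + (y − 19.0)² = 35.91²; (x + 23.5)² + (y + 23.4)² = 44.01².
Subtracting pairs of circle equations eliminates x²+y² and gives linear equations (the radical axes):
-119.2 x − 89.0 y = -1561.88
-110.6 x − 173.8 y = -2243.26
Solving the 2×2 system: x ≈ 6.6, y ≈ 8.7 km.
Check against K (with the unrounded x, y): √((x − 31.8)²+(y − 63.5)²) = 60.31 ≈ 60.31 km. ✓

6.6 km east, 8.7 km north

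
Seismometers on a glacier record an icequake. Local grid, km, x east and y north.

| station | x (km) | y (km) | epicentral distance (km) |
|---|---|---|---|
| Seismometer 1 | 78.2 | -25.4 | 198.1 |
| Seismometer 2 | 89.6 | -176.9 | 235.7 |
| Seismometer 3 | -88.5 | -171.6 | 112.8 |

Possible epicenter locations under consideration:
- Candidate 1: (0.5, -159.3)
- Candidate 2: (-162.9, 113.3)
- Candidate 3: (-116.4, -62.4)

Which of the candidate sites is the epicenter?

Candidate 3

For each candidate, compare |candidate − station| to the reported distance:
Candidate 1: residuals Seismometer 1 43.3, Seismometer 2 144.9, Seismometer 3 23.0 → max 144.9 km
Candidate 2: residuals Seismometer 1 80.0, Seismometer 2 149.0, Seismometer 3 181.7 → max 181.7 km
Candidate 3: residuals Seismometer 1 0.0, Seismometer 2 0.0, Seismometer 3 0.1 → max 0.1 km
Only Candidate 3 has all residuals ≈ 0.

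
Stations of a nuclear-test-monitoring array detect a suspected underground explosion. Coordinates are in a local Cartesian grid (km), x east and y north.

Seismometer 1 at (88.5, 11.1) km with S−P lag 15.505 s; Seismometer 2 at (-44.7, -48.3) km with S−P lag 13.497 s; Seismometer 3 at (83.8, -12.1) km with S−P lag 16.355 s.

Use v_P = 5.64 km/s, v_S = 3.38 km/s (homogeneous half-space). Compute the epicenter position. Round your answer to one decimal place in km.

x ≈ -30.8 km, y ≈ 64.7 km

Distance from S−P lag: d = Δt · v_P v_S / (v_P − v_S) = Δt · (5.64·3.38)/(5.64−3.38) ≈ 8.4350·Δt.
So d_Seismometer 1 = 130.79, d_Seismometer 2 = 113.85, d_Seismometer 3 = 137.96 km.
Circle about each station: (x − 88.5)² + (y − 11.1)² = 130.79²; (x + 44.7)² + (y + 48.3)² = 113.85²; (x − 83.8)² + (y + 12.1)² = 137.96².
Subtracting the Seismometer 1 equation from the Seismometer 2 and Seismometer 3 equations removes the quadratic terms:
-266.4 x − 118.8 y = 519.72
-9.4 x − 46.4 y = -2713.55
Solving the 2×2 system: x ≈ -30.8, y ≈ 64.7 km.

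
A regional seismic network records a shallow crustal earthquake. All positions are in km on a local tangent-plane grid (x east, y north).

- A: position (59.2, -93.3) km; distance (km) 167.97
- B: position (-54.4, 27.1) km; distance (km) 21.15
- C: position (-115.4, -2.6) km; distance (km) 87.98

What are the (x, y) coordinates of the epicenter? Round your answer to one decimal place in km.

-39.8 km east, 42.4 km north

Circle about each station: (x − 59.2)² + (y + 93.3)² = 167.97²; (x + 54.4)² + (y − 27.1)² = 21.15²; (x + 115.4)² + (y + 2.6)² = 87.98².
Subtracting the A equation from the B and C equations removes the quadratic terms:
-227.2 x + 240.8 y = 19250.84
-349.2 x + 181.4 y = 21587.83
Solving the 2×2 system: x ≈ -39.8, y ≈ 42.4 km.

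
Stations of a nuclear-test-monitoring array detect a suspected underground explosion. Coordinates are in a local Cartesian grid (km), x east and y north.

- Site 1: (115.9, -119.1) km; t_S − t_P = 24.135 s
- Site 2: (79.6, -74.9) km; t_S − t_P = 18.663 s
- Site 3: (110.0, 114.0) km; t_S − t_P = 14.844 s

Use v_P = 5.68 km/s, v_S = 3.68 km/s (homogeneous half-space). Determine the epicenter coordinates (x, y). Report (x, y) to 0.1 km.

Distance from S−P lag: d = Δt · v_P v_S / (v_P − v_S) = Δt · (5.68·3.68)/(5.68−3.68) ≈ 10.4512·Δt.
So d_Site 1 = 252.24, d_Site 2 = 195.05, d_Site 3 = 155.14 km.
Circle about each station: (x − 115.9)² + (y + 119.1)² = 252.24²; (x − 79.6)² + (y + 74.9)² = 195.05²; (x − 110.0)² + (y − 114.0)² = 155.14².
Subtracting the Site 1 equation from the Site 2 and Site 3 equations removes the quadratic terms:
-72.6 x + 88.4 y = 9909.07
-11.8 x + 466.2 y = 37034.98
Solving the 2×2 system: x ≈ -41.0, y ≈ 78.4 km.

-41.0 km east, 78.4 km north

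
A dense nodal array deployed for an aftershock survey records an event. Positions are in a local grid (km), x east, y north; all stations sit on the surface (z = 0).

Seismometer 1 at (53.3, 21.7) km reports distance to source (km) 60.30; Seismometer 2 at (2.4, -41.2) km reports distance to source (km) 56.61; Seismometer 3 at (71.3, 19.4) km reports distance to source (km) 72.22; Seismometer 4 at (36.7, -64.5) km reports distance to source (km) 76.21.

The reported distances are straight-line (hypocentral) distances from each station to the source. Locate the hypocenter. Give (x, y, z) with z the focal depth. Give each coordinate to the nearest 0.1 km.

x ≈ 15.4 km, y ≈ -3.1 km, depth ≈ 39.8 km

Each station gives a sphere (x−x_i)² + (y−y_i)² + z² = d_i² (stations at z=0).
Subtracting the Seismometer 1 sphere from Seismometer 2 and Seismometer 3: z² cancels, leaving linear equations in x and y:
-101.8 x − 125.8 y = -1177.18
36.0 x − 4.6 y = 568.63
Solving: x ≈ 15.399, y ≈ -3.103 km (keep extra digits for the depth step; rounded: 15.4, -3.1).
Then from the Seismometer 1 sphere: z² = 60.30² − (x − 53.3)² − (y − 21.7)² with x = 15.399, y = -3.103, so z ≈ 39.805 ≈ 39.8 km.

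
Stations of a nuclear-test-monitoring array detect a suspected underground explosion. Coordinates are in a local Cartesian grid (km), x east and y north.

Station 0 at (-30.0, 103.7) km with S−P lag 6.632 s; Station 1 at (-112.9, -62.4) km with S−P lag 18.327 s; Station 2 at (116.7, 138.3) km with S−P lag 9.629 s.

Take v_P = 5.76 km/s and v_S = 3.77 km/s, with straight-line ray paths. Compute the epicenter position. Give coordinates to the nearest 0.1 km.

Distance from S−P lag: d = Δt · v_P v_S / (v_P − v_S) = Δt · (5.76·3.77)/(5.76−3.77) ≈ 10.9122·Δt.
So d_Station 0 = 72.37, d_Station 1 = 199.99, d_Station 2 = 105.07 km.
Circle about each station: (x + 30.0)² + (y − 103.7)² = 72.37²; (x + 112.9)² + (y + 62.4)² = 199.99²; (x − 116.7)² + (y − 138.3)² = 105.07².
Subtracting pairs of circle equations eliminates x²+y² and gives linear equations (the radical axes):
-165.8 x − 332.2 y = -29772.10
293.4 x + 69.2 y = 15289.80
Solving the 2×2 system: x ≈ 35.1, y ≈ 72.1 km.
Check against Station 0 (with the unrounded x, y): √((x + 30.0)²+(y − 103.7)²) = 72.37 ≈ 72.37 km. ✓

35.1 km east, 72.1 km north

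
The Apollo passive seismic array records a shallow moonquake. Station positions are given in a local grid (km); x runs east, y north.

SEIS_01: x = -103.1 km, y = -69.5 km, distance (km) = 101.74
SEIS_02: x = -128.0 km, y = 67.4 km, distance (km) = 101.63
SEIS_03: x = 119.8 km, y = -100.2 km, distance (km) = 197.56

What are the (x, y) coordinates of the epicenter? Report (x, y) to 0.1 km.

-42.6 km east, 12.3 km north

Circle about each station: (x + 103.1)² + (y + 69.5)² = 101.74²; (x + 128.0)² + (y − 67.4)² = 101.63²; (x − 119.8)² + (y + 100.2)² = 197.56².
Subtracting pairs of circle equations eliminates x²+y² and gives linear equations (the radical axes):
-49.8 x + 273.8 y = 5489.27
445.8 x − 61.4 y = -19746.71
Solving the 2×2 system: x ≈ -42.6, y ≈ 12.3 km.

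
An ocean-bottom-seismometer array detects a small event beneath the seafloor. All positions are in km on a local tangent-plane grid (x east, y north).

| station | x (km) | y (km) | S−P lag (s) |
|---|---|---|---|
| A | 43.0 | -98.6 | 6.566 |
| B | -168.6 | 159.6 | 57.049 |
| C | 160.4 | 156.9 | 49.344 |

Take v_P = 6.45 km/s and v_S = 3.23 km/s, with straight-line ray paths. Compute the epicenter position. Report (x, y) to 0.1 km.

x ≈ 45.6 km, y ≈ -141.0 km

Distance from S−P lag: d = Δt · v_P v_S / (v_P − v_S) = Δt · (6.45·3.23)/(6.45−3.23) ≈ 6.4700·Δt.
So d_A = 42.48, d_B = 369.11, d_C = 319.26 km.
Circle about each station: (x − 43.0)² + (y + 98.6)² = 42.48²; (x + 168.6)² + (y − 159.6)² = 369.11²; (x − 160.4)² + (y − 156.9)² = 319.26².
Subtracting pairs of circle equations eliminates x²+y² and gives linear equations (the radical axes):
-423.2 x + 516.4 y = -92110.48
234.8 x + 511.0 y = -61347.59
Solving the 2×2 system: x ≈ 45.6, y ≈ -141.0 km.
Check against A (with the unrounded x, y): √((x − 43.0)²+(y + 98.6)²) = 42.48 ≈ 42.48 km. ✓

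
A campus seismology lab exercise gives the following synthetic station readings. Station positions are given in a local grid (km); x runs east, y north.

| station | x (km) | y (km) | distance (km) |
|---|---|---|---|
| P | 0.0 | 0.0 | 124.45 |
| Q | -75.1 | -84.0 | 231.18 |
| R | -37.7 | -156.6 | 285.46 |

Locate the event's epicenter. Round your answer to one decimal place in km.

34.4 km east, 119.6 km north

Circle about each station: x² + y² = 124.45²; (x + 75.1)² + (y + 84.0)² = 231.18²; (x + 37.7)² + (y + 156.6)² = 285.46².
Subtracting pairs of circle equations eliminates x²+y² and gives linear equations (the radical axes):
-150.2 x − 168.0 y = -25260.38
-75.4 x − 313.2 y = -40054.76
Solving the 2×2 system: x ≈ 34.4, y ≈ 119.6 km.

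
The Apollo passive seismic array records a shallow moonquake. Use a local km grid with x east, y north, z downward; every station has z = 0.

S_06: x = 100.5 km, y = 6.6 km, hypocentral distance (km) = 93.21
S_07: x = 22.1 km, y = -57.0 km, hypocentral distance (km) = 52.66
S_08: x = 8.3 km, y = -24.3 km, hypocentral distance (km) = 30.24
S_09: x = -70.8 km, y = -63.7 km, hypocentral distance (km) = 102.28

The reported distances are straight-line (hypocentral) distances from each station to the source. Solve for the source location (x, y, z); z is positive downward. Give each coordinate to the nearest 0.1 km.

x ≈ 13.6 km, y ≈ -12.9 km, depth ≈ 27.5 km

Each station gives a sphere (x−x_i)² + (y−y_i)² + z² = d_i² (stations at z=0).
Subtracting the S_06 sphere from S_07 and S_08: z² cancels, leaving linear equations in x and y:
-156.8 x − 127.2 y = -491.37
-184.4 x − 61.8 y = -1710.78
Solving: x ≈ 13.603, y ≈ -12.905 km (keep extra digits for the depth step; rounded: 13.6, -12.9).
Then from the S_06 sphere: z² = 93.21² − (x − 100.5)² − (y − 6.6)² with x = 13.603, y = -12.905, so z ≈ 27.506 ≈ 27.5 km.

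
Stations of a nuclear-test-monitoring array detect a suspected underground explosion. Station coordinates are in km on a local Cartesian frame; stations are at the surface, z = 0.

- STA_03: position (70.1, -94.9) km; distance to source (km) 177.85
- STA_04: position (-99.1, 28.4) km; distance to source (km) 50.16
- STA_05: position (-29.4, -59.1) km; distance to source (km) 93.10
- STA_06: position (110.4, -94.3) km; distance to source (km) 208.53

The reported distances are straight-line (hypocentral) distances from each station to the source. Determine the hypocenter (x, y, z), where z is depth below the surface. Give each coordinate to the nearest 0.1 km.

Each station gives a sphere (x−x_i)² + (y−y_i)² + z² = d_i² (stations at z=0).
Subtracting the STA_03 sphere from STA_04 and STA_05: z² cancels, leaving linear equations in x and y:
-338.4 x + 246.6 y = 25821.95
-199.0 x + 71.6 y = 13400.16
Solving: x ≈ -58.591, y ≈ 24.310 km (keep extra digits for the depth step; rounded: -58.6, 24.3).
Then from the STA_03 sphere: z² = 177.85² − (x − 70.1)² − (y + 94.9)² with x = -58.591, y = 24.310, so z ≈ 29.295 ≈ 29.3 km.

x ≈ -58.6 km, y ≈ 24.3 km, depth ≈ 29.3 km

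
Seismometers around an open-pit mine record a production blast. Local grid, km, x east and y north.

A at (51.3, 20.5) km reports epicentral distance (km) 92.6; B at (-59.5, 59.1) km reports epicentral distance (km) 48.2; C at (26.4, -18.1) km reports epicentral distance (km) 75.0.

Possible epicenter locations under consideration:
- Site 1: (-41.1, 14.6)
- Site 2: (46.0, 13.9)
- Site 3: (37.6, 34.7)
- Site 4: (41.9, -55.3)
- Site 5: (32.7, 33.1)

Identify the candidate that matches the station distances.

Site 1

For each candidate, compare |candidate − station| to the reported distance:
Site 1: residuals A 0.0, B 0.0, C 0.0 → max 0.0 km
Site 2: residuals A 84.1, B 66.6, C 37.5 → max 84.1 km
Site 3: residuals A 72.9, B 51.9, C 21.0 → max 72.9 km
Site 4: residuals A 16.2, B 104.7, C 34.7 → max 104.7 km
Site 5: residuals A 70.1, B 47.6, C 23.4 → max 70.1 km
Only Site 1 has all residuals ≈ 0.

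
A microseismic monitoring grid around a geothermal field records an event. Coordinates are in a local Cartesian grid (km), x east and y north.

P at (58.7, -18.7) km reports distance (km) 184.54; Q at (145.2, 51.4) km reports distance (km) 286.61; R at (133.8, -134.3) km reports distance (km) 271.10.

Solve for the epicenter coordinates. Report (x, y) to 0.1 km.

Circle about each station: (x − 58.7)² + (y + 18.7)² = 184.54²; (x − 145.2)² + (y − 51.4)² = 286.61²; (x − 133.8)² + (y + 134.3)² = 271.10².
Subtracting pairs of circle equations eliminates x²+y² and gives linear equations (the radical axes):
173.0 x + 140.2 y = -28160.66
150.2 x − 231.2 y = -7296.65
Solving the 2×2 system: x ≈ -123.4, y ≈ -48.6 km.
Check against P (with the unrounded x, y): √((x − 58.7)²+(y + 18.7)²) = 184.53 ≈ 184.54 km. ✓

x ≈ -123.4 km, y ≈ -48.6 km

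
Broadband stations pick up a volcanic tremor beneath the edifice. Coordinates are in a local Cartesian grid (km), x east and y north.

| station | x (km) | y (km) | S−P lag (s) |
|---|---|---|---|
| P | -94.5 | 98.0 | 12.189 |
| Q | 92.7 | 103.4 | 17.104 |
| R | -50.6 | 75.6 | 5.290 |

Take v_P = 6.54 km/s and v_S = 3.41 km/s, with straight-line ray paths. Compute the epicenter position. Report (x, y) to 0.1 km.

(-19.1, 54.9)

Distance from S−P lag: d = Δt · v_P v_S / (v_P − v_S) = Δt · (6.54·3.41)/(6.54−3.41) ≈ 7.1250·Δt.
So d_P = 86.85, d_Q = 121.87, d_R = 37.69 km.
Circle about each station: (x + 94.5)² + (y − 98.0)² = 86.85²; (x − 92.7)² + (y − 103.4)² = 121.87²; (x + 50.6)² + (y − 75.6)² = 37.69².
Subtracting pairs of circle equations eliminates x²+y² and gives linear equations (the radical axes):
374.4 x + 10.8 y = -6558.77
87.8 x − 44.8 y = -4136.14
Solving the 2×2 system: x ≈ -19.1, y ≈ 54.9 km.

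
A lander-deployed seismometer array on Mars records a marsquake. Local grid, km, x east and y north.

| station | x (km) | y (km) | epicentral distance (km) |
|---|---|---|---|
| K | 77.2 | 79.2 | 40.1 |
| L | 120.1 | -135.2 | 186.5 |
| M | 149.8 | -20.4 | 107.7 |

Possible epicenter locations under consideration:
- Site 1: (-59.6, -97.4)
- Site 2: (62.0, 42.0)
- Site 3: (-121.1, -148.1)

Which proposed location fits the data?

For each candidate, compare |candidate − station| to the reported distance:
Site 1: residuals K 183.3, L 2.9, M 115.4 → max 183.3 km
Site 2: residuals K 0.1, L 0.0, M 0.0 → max 0.1 km
Site 3: residuals K 261.5, L 55.0, M 191.8 → max 261.5 km
Only Site 2 has all residuals ≈ 0.

Site 2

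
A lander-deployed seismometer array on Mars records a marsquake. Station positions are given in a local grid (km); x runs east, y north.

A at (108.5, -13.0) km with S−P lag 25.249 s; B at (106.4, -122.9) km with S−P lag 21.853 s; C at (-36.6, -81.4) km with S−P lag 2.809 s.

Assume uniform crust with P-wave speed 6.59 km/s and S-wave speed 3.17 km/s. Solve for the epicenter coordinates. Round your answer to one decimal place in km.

Distance from S−P lag: d = Δt · v_P v_S / (v_P − v_S) = Δt · (6.59·3.17)/(6.59−3.17) ≈ 6.1083·Δt.
So d_A = 154.23, d_B = 133.48, d_C = 17.16 km.
Circle about each station: (x − 108.5)² + (y + 13.0)² = 154.23²; (x − 106.4)² + (y + 122.9)² = 133.48²; (x + 36.6)² + (y + 81.4)² = 17.16².
Subtracting the A equation from the B and C equations removes the quadratic terms:
-4.2 x − 219.8 y = 20454.10
-290.2 x − 136.8 y = 19516.70
Solving the 2×2 system: x ≈ -23.6, y ≈ -92.6 km.

-23.6 km east, -92.6 km north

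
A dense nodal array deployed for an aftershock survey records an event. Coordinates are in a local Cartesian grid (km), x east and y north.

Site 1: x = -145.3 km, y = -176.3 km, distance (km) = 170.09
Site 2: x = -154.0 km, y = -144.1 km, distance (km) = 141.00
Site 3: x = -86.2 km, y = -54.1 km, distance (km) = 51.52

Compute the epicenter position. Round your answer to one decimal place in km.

-112.0 km east, -9.5 km north

Circle about each station: (x + 145.3)² + (y + 176.3)² = 170.09²; (x + 154.0)² + (y + 144.1)² = 141.00²; (x + 86.2)² + (y + 54.1)² = 51.52².
Subtracting pairs of circle equations eliminates x²+y² and gives linear equations (the radical axes):
-17.4 x + 64.4 y = 1336.64
118.2 x + 244.4 y = -15560.23
Solving the 2×2 system: x ≈ -112.0, y ≈ -9.5 km.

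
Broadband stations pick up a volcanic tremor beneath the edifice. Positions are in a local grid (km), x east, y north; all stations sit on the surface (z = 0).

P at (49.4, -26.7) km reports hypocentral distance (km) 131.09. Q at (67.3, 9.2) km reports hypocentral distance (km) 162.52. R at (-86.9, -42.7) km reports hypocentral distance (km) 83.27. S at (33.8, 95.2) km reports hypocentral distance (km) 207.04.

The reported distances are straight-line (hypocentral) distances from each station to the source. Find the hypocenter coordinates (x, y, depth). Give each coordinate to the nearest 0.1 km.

x ≈ -50.7 km, y ≈ -82.9 km, depth ≈ 63.3 km

Each station gives a sphere (x−x_i)² + (y−y_i)² + z² = d_i² (stations at z=0).
Subtracting the P sphere from Q and R: z² cancels, leaving linear equations in x and y:
35.8 x + 71.8 y = -7767.48
-272.6 x − 32.0 y = 16472.35
Solving: x ≈ -50.695, y ≈ -82.905 km (keep extra digits for the depth step; rounded: -50.7, -82.9).
Then from the P sphere: z² = 131.09² − (x − 49.4)² − (y + 26.7)² with x = -50.695, y = -82.905, so z ≈ 63.298 ≈ 63.3 km.
Check against S (with the unrounded solution): distance 207.04 ≈ 207.04 km. ✓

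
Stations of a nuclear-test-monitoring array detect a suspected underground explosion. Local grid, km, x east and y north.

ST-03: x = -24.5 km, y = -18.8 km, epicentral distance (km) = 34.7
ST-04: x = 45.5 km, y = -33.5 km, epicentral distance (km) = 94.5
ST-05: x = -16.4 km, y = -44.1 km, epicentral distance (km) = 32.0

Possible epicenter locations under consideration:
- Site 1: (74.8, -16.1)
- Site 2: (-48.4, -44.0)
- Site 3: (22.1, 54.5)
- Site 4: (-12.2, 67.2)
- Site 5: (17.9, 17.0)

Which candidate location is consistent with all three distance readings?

For each candidate, compare |candidate − station| to the reported distance:
Site 1: residuals ST-03 64.6, ST-04 60.4, ST-05 63.4 → max 64.6 km
Site 2: residuals ST-03 0.0, ST-04 0.0, ST-05 0.0 → max 0.0 km
Site 3: residuals ST-03 52.2, ST-04 3.4, ST-05 73.8 → max 73.8 km
Site 4: residuals ST-03 52.2, ST-04 21.6, ST-05 79.4 → max 79.4 km
Site 5: residuals ST-03 20.8, ST-04 36.9, ST-05 38.1 → max 38.1 km
Only Site 2 has all residuals ≈ 0.

Site 2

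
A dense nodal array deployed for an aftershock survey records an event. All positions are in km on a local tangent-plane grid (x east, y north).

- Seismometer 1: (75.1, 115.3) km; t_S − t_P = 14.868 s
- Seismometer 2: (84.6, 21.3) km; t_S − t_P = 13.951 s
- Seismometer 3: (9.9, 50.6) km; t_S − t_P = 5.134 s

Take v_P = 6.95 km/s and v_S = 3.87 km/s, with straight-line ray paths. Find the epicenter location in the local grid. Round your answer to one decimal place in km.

(-34.7, 46.0)

Distance from S−P lag: d = Δt · v_P v_S / (v_P − v_S) = Δt · (6.95·3.87)/(6.95−3.87) ≈ 8.7326·Δt.
So d_Seismometer 1 = 129.84, d_Seismometer 2 = 121.83, d_Seismometer 3 = 44.83 km.
Circle about each station: (x − 75.1)² + (y − 115.3)² = 129.84²; (x − 84.6)² + (y − 21.3)² = 121.83²; (x − 9.9)² + (y − 50.6)² = 44.83².
Subtracting the Seismometer 1 equation from the Seismometer 2 and Seismometer 3 equations removes the quadratic terms:
19.0 x − 188.0 y = -9307.37
-130.4 x − 129.4 y = -1427.03
Solving the 2×2 system: x ≈ -34.7, y ≈ 46.0 km.
Check against Seismometer 1 (with the unrounded x, y): √((x − 75.1)²+(y − 115.3)²) = 129.84 ≈ 129.84 km. ✓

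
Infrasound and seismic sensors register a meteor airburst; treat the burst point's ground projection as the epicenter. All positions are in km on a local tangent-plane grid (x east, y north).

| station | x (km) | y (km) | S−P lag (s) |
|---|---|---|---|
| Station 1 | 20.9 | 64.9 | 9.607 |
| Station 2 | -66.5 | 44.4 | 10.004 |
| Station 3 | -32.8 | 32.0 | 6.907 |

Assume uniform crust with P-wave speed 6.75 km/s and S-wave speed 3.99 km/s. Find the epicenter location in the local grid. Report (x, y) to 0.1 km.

Distance from S−P lag: d = Δt · v_P v_S / (v_P − v_S) = Δt · (6.75·3.99)/(6.75−3.99) ≈ 9.7582·Δt.
So d_Station 1 = 93.75, d_Station 2 = 97.62, d_Station 3 = 67.40 km.
Circle about each station: (x − 20.9)² + (y − 64.9)² = 93.75²; (x + 66.5)² + (y − 44.4)² = 97.62²; (x + 32.8)² + (y − 32.0)² = 67.40².
Subtracting the Station 1 equation from the Station 2 and Station 3 equations removes the quadratic terms:
-174.8 x − 41.0 y = 1004.19
-107.4 x − 65.8 y = 1697.32
Solving the 2×2 system: x ≈ 0.5, y ≈ -26.6 km.

(0.5, -26.6)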